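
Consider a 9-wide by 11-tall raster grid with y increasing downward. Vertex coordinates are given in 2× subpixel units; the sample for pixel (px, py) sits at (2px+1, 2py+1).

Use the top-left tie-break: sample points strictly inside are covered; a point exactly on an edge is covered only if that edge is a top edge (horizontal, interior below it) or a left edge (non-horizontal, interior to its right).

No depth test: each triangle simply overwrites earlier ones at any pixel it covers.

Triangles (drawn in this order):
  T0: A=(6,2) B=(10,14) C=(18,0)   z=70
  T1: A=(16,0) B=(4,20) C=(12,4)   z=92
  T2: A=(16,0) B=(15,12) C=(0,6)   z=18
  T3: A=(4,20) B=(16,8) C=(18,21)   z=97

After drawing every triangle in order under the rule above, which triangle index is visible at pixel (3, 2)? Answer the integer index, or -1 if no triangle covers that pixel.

T0:
  2·area = 152  (B↔C swapped to make it positive)
  edge (6, 2)→(18, 0): d=(12,-2) top-left  bias=+0
  edge (18, 0)→(10, 14): d=(-8,14) right/bottom  bias=-1
  edge (10, 14)→(6, 2): d=(-4,-12) top-left  bias=+0
    (6,0)@(13, 1): e=[2,62,88] → X
    (7,0)@(15, 1): e=[6,34,112] → X
    (8,0)@(17, 1): e=[10,6,136] → X
    (3,1)@(7, 3): e=[14,130,8] → X
    (4,1)@(9, 3): e=[18,102,32] → X
    (5,1)@(11, 3): e=[22,74,56] → X
    (8,1)@(17, 3): e=[34,-10,128] → .
    (3,2)@(7, 5): e=[38,114,0] → X  [on edge]
    (8,2)@(17, 5): e=[58,-26,120] → .
    (3,3)@(7, 7): e=[62,98,-8] → .
    (4,3)@(9, 7): e=[66,70,16] → X
    (7,3)@(15, 7): e=[78,-14,88] → .
    (4,5)@(9, 11): e=[114,38,0] → X  [on edge]
    (5,8)@(11, 17): e=[190,-38,0] → .  [on edge]
  covered (20 px):
    . . . . . . X X X
    . . . X X X X X .
    . . . X X X X X .
    . . . . X X X . .
    . . . . X X . . .
    . . . . X X . . .
    . . . . . . . . .
    . . . . . . . . .
    . . . . . . . . .
    . . . . . . . . .
    . . . . . . . . .
T1:
  2·area = 32
  edge (16, 0)→(4, 20): d=(-12,20) right/bottom  bias=-1
  edge (4, 20)→(12, 4): d=(8,-16) top-left  bias=+0
  edge (12, 4)→(16, 0): d=(4,-4) top-left  bias=+0
    (7,0)@(15, 1): e=[8,24,0] → X  [on edge]
    (8,0)@(17, 1): e=[-32,56,8] → .
    (6,1)@(13, 3): e=[24,8,0] → X  [on edge]
    (7,1)@(15, 3): e=[-16,40,8] → .
    (5,2)@(11, 5): e=[40,-8,0] → .  [on edge]
    (6,2)@(13, 5): e=[0,24,8] → .  [on edge]
    (4,3)@(9, 7): e=[56,-24,0] → .  [on edge]
    (5,3)@(11, 7): e=[16,8,8] → X
    (6,3)@(13, 7): e=[-24,40,16] → .
    (3,4)@(7, 9): e=[72,-40,0] → .  [on edge]
    (5,4)@(11, 9): e=[-8,24,16] → .
    (2,5)@(5, 11): e=[88,-56,0] → .  [on edge]
    (1,6)@(3, 13): e=[104,-72,0] → .  [on edge]
    (0,7)@(1, 15): e=[120,-88,0] → .  [on edge]
    (3,7)@(7, 15): e=[0,8,24] → .  [on edge]
  covered (4 px):
    . . . . . . . X .
    . . . . . . X . .
    . . . . . . . . .
    . . . . . X . . .
    . . . . . . . . .
    . . . . X . . . .
    . . . . . . . . .
    . . . . . . . . .
    . . . . . . . . .
    . . . . . . . . .
    . . . . . . . . .
T2:
  2·area = 186
  edge (16, 0)→(15, 12): d=(-1,12) right/bottom  bias=-1
  edge (15, 12)→(0, 6): d=(-15,-6) top-left  bias=+0
  edge (0, 6)→(16, 0): d=(16,-6) top-left  bias=+0
    (7,0)@(15, 1): e=[11,165,10] → X
    (8,0)@(17, 1): e=[-13,177,22] → .
    (4,1)@(9, 3): e=[81,99,6] → X
    (5,1)@(11, 3): e=[57,111,18] → X
    (6,1)@(13, 3): e=[33,123,30] → X
    (8,1)@(17, 3): e=[-15,147,54] → .
    (1,2)@(3, 5): e=[151,33,2] → X
    (2,2)@(5, 5): e=[127,45,14] → X
    (3,2)@(7, 5): e=[103,57,26] → X
    (8,2)@(17, 5): e=[-17,117,86] → .
    (1,3)@(3, 7): e=[149,3,34] → X
    (8,3)@(17, 7): e=[-19,87,118] → .
  covered (25 px):
    . . . . . . . X .
    . . . . X X X X .
    . X X X X X X X .
    . X X X X X X X .
    . . . . X X X X .
    . . . . . . X X .
    . . . . . . . . .
    . . . . . . . . .
    . . . . . . . . .
    . . . . . . . . .
    . . . . . . . . .
T3:
  2·area = 180
  edge (4, 20)→(16, 8): d=(12,-12) top-left  bias=+0
  edge (16, 8)→(18, 21): d=(2,13) right/bottom  bias=-1
  edge (18, 21)→(4, 20): d=(-14,-1) top-left  bias=+0
    (8,3)@(17, 7): e=[0,-15,195] → .  [on edge]
    (7,4)@(15, 9): e=[0,15,165] → X  [on edge]
    (8,4)@(17, 9): e=[24,-11,167] → .
    (6,5)@(13, 11): e=[0,45,135] → X  [on edge]
    (8,5)@(17, 11): e=[48,-7,139] → .
    (5,6)@(11, 13): e=[0,75,105] → X  [on edge]
    (8,6)@(17, 13): e=[72,-3,111] → .
    (4,7)@(9, 15): e=[0,105,75] → X  [on edge]
    (8,7)@(17, 15): e=[96,1,83] → X
    (3,8)@(7, 17): e=[0,135,45] → X  [on edge]
    (2,9)@(5, 19): e=[0,165,15] → X  [on edge]
    (1,10)@(3, 21): e=[0,195,-15] → .  [on edge]
  covered (24 px):
    . . . . . . . . .
    . . . . . . . . .
    . . . . . . . . .
    . . . . . . . . .
    . . . . . . . X .
    . . . . . . X X .
    . . . . . X X X .
    . . . . X X X X X
    . . . X X X X X X
    . . X X X X X X X
    . . . . . . . . .

Z-buffer (winner per pixel, '.' = empty):
  . . . . . . 0 2 0
  . . . 0 2 2 2 2 .
  . 2 2 2 2 2 2 2 .
  . 2 2 2 2 2 2 2 .
  . . . . 2 2 2 3 .
  . . . . 1 0 3 3 .
  . . . . . 3 3 3 .
  . . . . 3 3 3 3 3
  . . . 3 3 3 3 3 3
  . . 3 3 3 3 3 3 3
  . . . . . . . . .

Answer: 2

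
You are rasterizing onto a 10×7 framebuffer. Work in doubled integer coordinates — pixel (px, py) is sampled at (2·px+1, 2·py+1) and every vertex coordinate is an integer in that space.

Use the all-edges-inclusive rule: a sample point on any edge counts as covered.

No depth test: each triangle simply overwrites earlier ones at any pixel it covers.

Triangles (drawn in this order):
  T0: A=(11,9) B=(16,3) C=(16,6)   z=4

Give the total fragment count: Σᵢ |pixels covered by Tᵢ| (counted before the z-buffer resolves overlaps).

T0:
  2·area = 15
  edge (11, 9)→(16, 3): d=(5,-6) inclusive
  edge (16, 3)→(16, 6): d=(0,3) inclusive
  edge (16, 6)→(11, 9): d=(-5,3) inclusive
    (7,2)@(15, 5): e=[4,3,8] → #
    (8,2)@(17, 5): e=[16,-3,2] → ·
    (6,3)@(13, 7): e=[2,9,4] → #
    (7,3)@(15, 7): e=[14,3,-2] → ·
    (5,4)@(11, 9): e=[0,15,0] → #  [on edge]
    (6,4)@(13, 9): e=[12,9,-6] → ·
    (5,5)@(11, 11): e=[10,15,-10] → ·
  covered (3 px):
    · · · · · · · · · ·
    · · · · · · · · · ·
    · · · · · · · # · ·
    · · · · · · # · · ·
    · · · · · # · · · ·
    · · · · · · · · · ·
    · · · · · · · · · ·

Result: 3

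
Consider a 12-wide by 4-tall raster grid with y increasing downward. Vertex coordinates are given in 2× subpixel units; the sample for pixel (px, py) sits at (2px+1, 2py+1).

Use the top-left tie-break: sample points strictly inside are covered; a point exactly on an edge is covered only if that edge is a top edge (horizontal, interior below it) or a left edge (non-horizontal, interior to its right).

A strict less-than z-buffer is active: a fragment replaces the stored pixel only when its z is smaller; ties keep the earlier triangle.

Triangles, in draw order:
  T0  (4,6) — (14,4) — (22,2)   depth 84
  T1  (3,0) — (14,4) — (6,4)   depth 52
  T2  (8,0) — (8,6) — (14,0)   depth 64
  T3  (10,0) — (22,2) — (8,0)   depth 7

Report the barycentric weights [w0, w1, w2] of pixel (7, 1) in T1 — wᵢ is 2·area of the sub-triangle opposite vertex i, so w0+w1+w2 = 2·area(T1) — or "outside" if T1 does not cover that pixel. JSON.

T0:
  2·area = 4  (B↔C swapped to make it positive)
  edge (4, 6)→(22, 2): d=(18,-4) top-left  bias=+0
  edge (22, 2)→(14, 4): d=(-8,2) right/bottom  bias=-1
  edge (14, 4)→(4, 6): d=(-10,2) right/bottom  bias=-1
    (9,1)@(19, 3): e=[6,-2,0] → ·  [on edge]
    (4,2)@(9, 5): e=[2,2,0] → ·  [on edge]
  covered (0 px):
    · · · · · · · · · · · ·
    · · · · · · · · · · · ·
    · · · · · · · · · · · ·
    · · · · · · · · · · · ·
T1:
  2·area = 32
  edge (3, 0)→(14, 4): d=(11,4) right/bottom  bias=-1
  edge (14, 4)→(6, 4): d=(-8,0) right/bottom  bias=-1
  edge (6, 4)→(3, 0): d=(-3,-4) top-left  bias=+0
    (2,0)@(5, 1): e=[3,24,5] → █
    (3,0)@(7, 1): e=[-5,24,13] → ·
    (2,1)@(5, 3): e=[25,8,-1] → ·
    (3,1)@(7, 3): e=[17,8,7] → █
    (4,1)@(9, 3): e=[9,8,15] → █
    (5,1)@(11, 3): e=[1,8,23] → █
    (6,1)@(13, 3): e=[-7,8,31] → ·
    (3,2)@(7, 5): e=[39,-8,1] → ·
    (4,2)@(9, 5): e=[31,-8,9] → ·
    (5,2)@(11, 5): e=[23,-8,17] → ·
  covered (4 px):
    · · █ · · · · · · · · ·
    · · · █ █ █ · · · · · ·
    · · · · · · · · · · · ·
    · · · · · · · · · · · ·
T2:
  2·area = 36  (B↔C swapped to make it positive)
  edge (8, 0)→(14, 0): d=(6,0) top-left  bias=+0
  edge (14, 0)→(8, 6): d=(-6,6) right/bottom  bias=-1
  edge (8, 6)→(8, 0): d=(0,-6) top-left  bias=+0
    (4,0)@(9, 1): e=[6,24,6] → █
    (5,0)@(11, 1): e=[6,12,18] → █
    (6,0)@(13, 1): e=[6,0,30] → ·  [on edge]
    (4,1)@(9, 3): e=[18,12,6] → █
    (5,1)@(11, 3): e=[18,0,18] → ·  [on edge]
    (4,2)@(9, 5): e=[30,0,6] → ·  [on edge]
    (3,3)@(7, 7): e=[42,0,-6] → ·  [on edge]
  covered (3 px):
    · · · · █ █ · · · · · ·
    · · · · █ · · · · · · ·
    · · · · · · · · · · · ·
    · · · · · · · · · · · ·
T3:
  2·area = 4
  edge (10, 0)→(22, 2): d=(12,2) right/bottom  bias=-1
  edge (22, 2)→(8, 0): d=(-14,-2) top-left  bias=+0
  edge (8, 0)→(10, 0): d=(2,0) top-left  bias=+0
    (7,0)@(15, 1): e=[2,0,2] → █  [on edge]
    (8,0)@(17, 1): e=[-2,4,2] → ·
    (7,1)@(15, 3): e=[26,-28,6] → ·
  covered (1 px):
    · · · · · · · █ · · · ·
    · · · · · · · · · · · ·
    · · · · · · · · · · · ·
    · · · · · · · · · · · ·

Result: "outside"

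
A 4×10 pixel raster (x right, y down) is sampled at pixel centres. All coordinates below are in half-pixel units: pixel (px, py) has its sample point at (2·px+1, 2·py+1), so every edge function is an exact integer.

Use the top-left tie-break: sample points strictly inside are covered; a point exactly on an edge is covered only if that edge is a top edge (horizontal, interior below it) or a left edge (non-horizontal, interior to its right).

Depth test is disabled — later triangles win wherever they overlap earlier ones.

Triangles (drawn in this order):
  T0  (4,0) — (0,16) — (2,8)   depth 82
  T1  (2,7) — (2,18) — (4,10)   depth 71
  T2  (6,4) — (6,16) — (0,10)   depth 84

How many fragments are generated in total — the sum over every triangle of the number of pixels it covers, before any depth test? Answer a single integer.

T0:
  degenerate (2·area = 0) — covers nothing
T1:
  2·area = 22  (B↔C swapped to make it positive)
  edge (2, 7)→(4, 10): d=(2,3) right/bottom  bias=-1
  edge (4, 10)→(2, 18): d=(-2,8) right/bottom  bias=-1
  edge (2, 18)→(2, 7): d=(0,-11) top-left  bias=+0
    (1,4)@(3, 9): e=[1,10,11] → █
    (2,4)@(5, 9): e=[-5,-6,33] → ·
    (1,5)@(3, 11): e=[5,6,11] → █
    (2,5)@(5, 11): e=[-1,-10,33] → ·
    (1,6)@(3, 13): e=[9,2,11] → █
    (2,6)@(5, 13): e=[3,-14,33] → ·
    (1,7)@(3, 15): e=[13,-2,11] → ·
  covered (3 px):
    · · · ·
    · · · ·
    · · · ·
    · · · ·
    · █ · ·
    · █ · ·
    · █ · ·
    · · · ·
    · · · ·
    · · · ·
T2:
  2·area = 72
  edge (6, 4)→(6, 16): d=(0,12) right/bottom  bias=-1
  edge (6, 16)→(0, 10): d=(-6,-6) top-left  bias=+0
  edge (0, 10)→(6, 4): d=(6,-6) top-left  bias=+0
    (3,1)@(7, 3): e=[-12,84,0] → ·  [on edge]
    (2,2)@(5, 5): e=[12,60,0] → █  [on edge]
    (3,2)@(7, 5): e=[-12,72,12] → ·
    (1,3)@(3, 7): e=[36,36,0] → █  [on edge]
    (3,3)@(7, 7): e=[-12,60,24] → ·
    (0,4)@(1, 9): e=[60,12,0] → █  [on edge]
    (3,4)@(7, 9): e=[-12,48,36] → ·
    (0,5)@(1, 11): e=[60,0,12] → █  [on edge]
    (3,5)@(7, 11): e=[-12,36,48] → ·
    (0,6)@(1, 13): e=[60,-12,24] → ·
    (1,6)@(3, 13): e=[36,0,36] → █  [on edge]
    (3,6)@(7, 13): e=[-12,24,60] → ·
    (2,7)@(5, 15): e=[12,0,60] → █  [on edge]
    (3,8)@(7, 17): e=[-12,0,84] → ·  [on edge]
  covered (12 px):
    · · · ·
    · · · ·
    · · █ ·
    · █ █ ·
    █ █ █ ·
    █ █ █ ·
    · █ █ ·
    · · █ ·
    · · · ·
    · · · ·

Final: 15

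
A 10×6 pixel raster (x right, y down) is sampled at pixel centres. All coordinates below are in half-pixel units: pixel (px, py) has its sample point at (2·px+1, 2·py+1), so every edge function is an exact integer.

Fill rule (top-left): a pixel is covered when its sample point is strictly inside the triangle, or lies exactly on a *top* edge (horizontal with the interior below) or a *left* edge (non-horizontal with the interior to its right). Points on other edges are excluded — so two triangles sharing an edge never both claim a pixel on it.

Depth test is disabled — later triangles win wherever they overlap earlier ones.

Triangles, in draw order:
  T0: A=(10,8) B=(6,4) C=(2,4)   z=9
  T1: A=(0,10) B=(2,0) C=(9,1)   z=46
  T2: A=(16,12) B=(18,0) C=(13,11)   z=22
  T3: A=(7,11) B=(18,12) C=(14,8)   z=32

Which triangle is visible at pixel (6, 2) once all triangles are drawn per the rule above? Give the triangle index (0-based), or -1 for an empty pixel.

T0:
  2·area = 16  (B↔C swapped to make it positive)
  edge (10, 8)→(2, 4): d=(-8,-4) top-left  bias=+0
  edge (2, 4)→(6, 4): d=(4,0) top-left  bias=+0
  edge (6, 4)→(10, 8): d=(4,4) right/bottom  bias=-1
    (1,0)@(3, 1): e=[28,-12,0] → .  [on edge]
    (2,1)@(5, 3): e=[20,-4,0] → .  [on edge]
    (2,2)@(5, 5): e=[4,4,8] → X
    (3,2)@(7, 5): e=[12,4,0] → .  [on edge]
    (2,3)@(5, 7): e=[-12,12,16] → .
    (4,3)@(9, 7): e=[4,12,0] → .  [on edge]
    (5,4)@(11, 9): e=[-4,20,0] → .  [on edge]
    (6,5)@(13, 11): e=[-12,28,0] → .  [on edge]
  covered (1 px):
    . . . . . . . . . .
    . . . . . . . . . .
    . . X . . . . . . .
    . . . . . . . . . .
    . . . . . . . . . .
    . . . . . . . . . .
T1:
  2·area = 72
  edge (0, 10)→(2, 0): d=(2,-10) top-left  bias=+0
  edge (2, 0)→(9, 1): d=(7,1) right/bottom  bias=-1
  edge (9, 1)→(0, 10): d=(-9,9) right/bottom  bias=-1
    (1,0)@(3, 1): e=[12,6,54] → X
    (2,0)@(5, 1): e=[32,4,36] → X
    (3,0)@(7, 1): e=[52,2,18] → X
    (4,0)@(9, 1): e=[72,0,0] → .  [on edge]
    (1,1)@(3, 3): e=[16,20,36] → X
    (3,1)@(7, 3): e=[56,16,0] → .  [on edge]
    (0,2)@(1, 5): e=[0,36,36] → X  [on edge]
    (2,2)@(5, 5): e=[40,32,0] → .  [on edge]
    (0,3)@(1, 7): e=[4,50,18] → X
    (1,3)@(3, 7): e=[24,48,0] → .  [on edge]
    (0,4)@(1, 9): e=[8,64,0] → .  [on edge]
  covered (8 px):
    . X X X . . . . . .
    . X X . . . . . . .
    X X . . . . . . . .
    X . . . . . . . . .
    . . . . . . . . . .
    . . . . . . . . . .
T2:
  2·area = 38  (B↔C swapped to make it positive)
  edge (16, 12)→(13, 11): d=(-3,-1) top-left  bias=+0
  edge (13, 11)→(18, 0): d=(5,-11) top-left  bias=+0
  edge (18, 0)→(16, 12): d=(-2,12) right/bottom  bias=-1
    (8,1)@(17, 3): e=[28,4,6] → X
    (9,1)@(19, 3): e=[30,26,-18] → .
    (8,2)@(17, 5): e=[22,14,2] → X
    (9,2)@(19, 5): e=[24,36,-22] → .
    (0,3)@(1, 7): e=[0,-152,190] → .  [on edge]
    (7,3)@(15, 7): e=[14,2,22] → X
    (8,3)@(17, 7): e=[16,24,-2] → .
    (3,4)@(7, 9): e=[0,-76,114] → .  [on edge]
    (7,4)@(15, 9): e=[8,12,18] → X
    (8,4)@(17, 9): e=[10,34,-6] → .
    (6,5)@(13, 11): e=[0,0,38] → X  [on edge]
    (8,5)@(17, 11): e=[4,44,-10] → .
  covered (6 px):
    . . . . . . . . . .
    . . . . . . . . X .
    . . . . . . . . X .
    . . . . . . . X . .
    . . . . . . . X . .
    . . . . . . X X . .
T3:
  2·area = 40  (B↔C swapped to make it positive)
  edge (7, 11)→(14, 8): d=(7,-3) top-left  bias=+0
  edge (14, 8)→(18, 12): d=(4,4) right/bottom  bias=-1
  edge (18, 12)→(7, 11): d=(-11,-1) top-left  bias=+0
    (3,0)@(7, 1): e=[-70,0,110] → .  [on edge]
    (4,1)@(9, 3): e=[-50,0,90] → .  [on edge]
    (5,2)@(11, 5): e=[-30,0,70] → .  [on edge]
    (6,3)@(13, 7): e=[-10,0,50] → .  [on edge]
    (6,4)@(13, 9): e=[4,8,28] → X
    (7,4)@(15, 9): e=[10,0,30] → .  [on edge]
    (3,5)@(7, 11): e=[0,40,0] → X  [on edge]
    (4,5)@(9, 11): e=[6,32,2] → X
    (5,5)@(11, 11): e=[12,24,4] → X
    (7,5)@(15, 11): e=[24,8,8] → X
    (8,5)@(17, 11): e=[30,0,10] → .  [on edge]
  covered (6 px):
    . . . . . . . . . .
    . . . . . . . . . .
    . . . . . . . . . .
    . . . . . . . . . .
    . . . . . . X . . .
    . . . X X X X X . .

Z-buffer (winner per pixel, '.' = empty):
  . 1 1 1 . . . . . .
  . 1 1 . . . . . 2 .
  1 1 0 . . . . . 2 .
  1 . . . . . . 2 . .
  . . . . . . 3 2 . .
  . . . 3 3 3 3 3 . .

Final: -1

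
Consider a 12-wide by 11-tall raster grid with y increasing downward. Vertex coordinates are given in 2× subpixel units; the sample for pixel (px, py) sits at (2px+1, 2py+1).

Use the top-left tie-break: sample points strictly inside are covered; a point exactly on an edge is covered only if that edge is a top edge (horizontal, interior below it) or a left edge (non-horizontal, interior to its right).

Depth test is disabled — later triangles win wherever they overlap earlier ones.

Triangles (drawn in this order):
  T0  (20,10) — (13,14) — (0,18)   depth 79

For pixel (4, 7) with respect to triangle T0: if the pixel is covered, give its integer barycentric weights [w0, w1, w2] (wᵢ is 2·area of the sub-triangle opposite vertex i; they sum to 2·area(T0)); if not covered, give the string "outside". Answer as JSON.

T0:
  2·area = 24
  edge (20, 10)→(13, 14): d=(-7,4) right/bottom  bias=-1
  edge (13, 14)→(0, 18): d=(-13,4) right/bottom  bias=-1
  edge (0, 18)→(20, 10): d=(20,-8) top-left  bias=+0
    (6,6)@(13, 13): e=[7,13,4] → #
    (7,6)@(15, 13): e=[-1,5,20] → ·
    (4,7)@(9, 15): e=[9,3,12] → #
    (5,7)@(11, 15): e=[1,-5,28] → ·
    (6,7)@(13, 15): e=[-7,-13,44] → ·
    (1,8)@(3, 17): e=[19,1,4] → #
    (2,8)@(5, 17): e=[11,-7,20] → ·
    (4,8)@(9, 17): e=[-5,-23,52] → ·
    (1,9)@(3, 19): e=[5,-25,44] → ·
  covered (3 px):
    · · · · · · · · · · · ·
    · · · · · · · · · · · ·
    · · · · · · · · · · · ·
    · · · · · · · · · · · ·
    · · · · · · · · · · · ·
    · · · · · · · · · · · ·
    · · · · · · # · · · · ·
    · · · · # · · · · · · ·
    · # · · · · · · · · · ·
    · · · · · · · · · · · ·
    · · · · · · · · · · · ·

Final: [3,12,9]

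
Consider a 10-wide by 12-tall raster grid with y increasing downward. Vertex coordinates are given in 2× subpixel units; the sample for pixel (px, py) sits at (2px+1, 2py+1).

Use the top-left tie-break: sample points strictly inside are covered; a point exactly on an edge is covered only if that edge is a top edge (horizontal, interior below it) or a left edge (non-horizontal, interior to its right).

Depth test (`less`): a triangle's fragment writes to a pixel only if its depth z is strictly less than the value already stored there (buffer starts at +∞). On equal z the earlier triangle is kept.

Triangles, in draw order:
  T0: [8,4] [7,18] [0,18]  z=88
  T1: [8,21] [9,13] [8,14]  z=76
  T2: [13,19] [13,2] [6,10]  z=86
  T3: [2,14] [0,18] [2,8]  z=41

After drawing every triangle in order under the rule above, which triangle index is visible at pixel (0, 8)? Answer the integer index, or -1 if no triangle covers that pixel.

T0:
  2·area = 98
  edge (8, 4)→(7, 18): d=(-1,14) right/bottom  bias=-1
  edge (7, 18)→(0, 18): d=(-7,0) right/bottom  bias=-1
  edge (0, 18)→(8, 4): d=(8,-14) top-left  bias=+0
    (3,3)@(7, 7): e=[11,77,10] → #
    (4,3)@(9, 7): e=[-17,77,38] → ·
    (3,4)@(7, 9): e=[9,63,26] → #
    (4,4)@(9, 9): e=[-19,63,54] → ·
    (2,5)@(5, 11): e=[35,49,14] → #
    (4,5)@(9, 11): e=[-21,49,70] → ·
    (1,6)@(3, 13): e=[61,35,2] → #
    (4,6)@(9, 13): e=[-23,35,86] → ·
    (1,7)@(3, 15): e=[59,21,18] → #
    (4,7)@(9, 15): e=[-25,21,102] → ·
    (0,8)@(1, 17): e=[85,7,6] → #
    (4,8)@(9, 17): e=[-27,7,118] → ·
  covered (14 px):
    · · · · · · · · · ·
    · · · · · · · · · ·
    · · · · · · · · · ·
    · · · # · · · · · ·
    · · · # · · · · · ·
    · · # # · · · · · ·
    · # # # · · · · · ·
    · # # # · · · · · ·
    # # # # · · · · · ·
    · · · · · · · · · ·
    · · · · · · · · · ·
    · · · · · · · · · ·
T1:
  2·area = 7  (B↔C swapped to make it positive)
  edge (8, 21)→(8, 14): d=(0,-7) top-left  bias=+0
  edge (8, 14)→(9, 13): d=(1,-1) top-left  bias=+0
  edge (9, 13)→(8, 21): d=(-1,8) right/bottom  bias=-1
    (9,1)@(19, 3): e=[77,0,-70] → ·  [on edge]
    (8,2)@(17, 5): e=[63,0,-56] → ·  [on edge]
    (7,3)@(15, 7): e=[49,0,-42] → ·  [on edge]
    (6,4)@(13, 9): e=[35,0,-28] → ·  [on edge]
    (5,5)@(11, 11): e=[21,0,-14] → ·  [on edge]
    (4,6)@(9, 13): e=[7,0,0] → ·  [on edge]
    (3,7)@(7, 15): e=[-7,0,14] → ·  [on edge]
    (2,8)@(5, 17): e=[-21,0,28] → ·  [on edge]
    (1,9)@(3, 19): e=[-35,0,42] → ·  [on edge]
    (0,10)@(1, 21): e=[-49,0,56] → ·  [on edge]
  covered (0 px):
    · · · · · · · · · ·
    · · · · · · · · · ·
    · · · · · · · · · ·
    · · · · · · · · · ·
    · · · · · · · · · ·
    · · · · · · · · · ·
    · · · · · · · · · ·
    · · · · · · · · · ·
    · · · · · · · · · ·
    · · · · · · · · · ·
    · · · · · · · · · ·
    · · · · · · · · · ·
T2:
  2·area = 119  (B↔C swapped to make it positive)
  edge (13, 19)→(6, 10): d=(-7,-9) top-left  bias=+0
  edge (6, 10)→(13, 2): d=(7,-8) top-left  bias=+0
  edge (13, 2)→(13, 19): d=(0,17) right/bottom  bias=-1
    (6,0)@(13, 1): e=[126,-7,0] → ·  [on edge]
    (6,1)@(13, 3): e=[112,7,0] → ·  [on edge]
    (5,2)@(11, 5): e=[80,5,34] → #
    (6,2)@(13, 5): e=[98,21,0] → ·  [on edge]
    (4,3)@(9, 7): e=[48,3,68] → #
    (6,3)@(13, 7): e=[84,35,0] → ·  [on edge]
    (3,4)@(7, 9): e=[16,1,102] → #
    (6,4)@(13, 9): e=[70,49,0] → ·  [on edge]
    (3,5)@(7, 11): e=[2,15,102] → #
    (6,5)@(13, 11): e=[56,63,0] → ·  [on edge]
    (3,6)@(7, 13): e=[-12,29,102] → ·
    (4,6)@(9, 13): e=[6,45,68] → #
    (6,6)@(13, 13): e=[42,77,0] → ·  [on edge]
    (6,7)@(13, 15): e=[28,91,0] → ·  [on edge]
    (6,8)@(13, 17): e=[14,105,0] → ·  [on edge]
    (6,9)@(13, 19): e=[0,119,0] → ·  [on edge]
    (6,10)@(13, 21): e=[-14,133,0] → ·  [on edge]
    (6,11)@(13, 23): e=[-28,147,0] → ·  [on edge]
  covered (12 px):
    · · · · · · · · · ·
    · · · · · · · · · ·
    · · · · · # · · · ·
    · · · · # # · · · ·
    · · · # # # · · · ·
    · · · # # # · · · ·
    · · · · # # · · · ·
    · · · · · # · · · ·
    · · · · · · · · · ·
    · · · · · · · · · ·
    · · · · · · · · · ·
    · · · · · · · · · ·
T3:
  2·area = 12
  edge (2, 14)→(0, 18): d=(-2,4) right/bottom  bias=-1
  edge (0, 18)→(2, 8): d=(2,-10) top-left  bias=+0
  edge (2, 8)→(2, 14): d=(0,6) right/bottom  bias=-1
    (1,1)@(3, 3): e=[18,0,-6] → ·  [on edge]
    (0,6)@(1, 13): e=[6,0,6] → #  [on edge]
    (1,6)@(3, 13): e=[-2,20,-6] → ·
    (0,7)@(1, 15): e=[2,4,6] → #
    (1,7)@(3, 15): e=[-6,24,-6] → ·
    (0,8)@(1, 17): e=[-2,8,6] → ·
  covered (2 px):
    · · · · · · · · · ·
    · · · · · · · · · ·
    · · · · · · · · · ·
    · · · · · · · · · ·
    · · · · · · · · · ·
    · · · · · · · · · ·
    # · · · · · · · · ·
    # · · · · · · · · ·
    · · · · · · · · · ·
    · · · · · · · · · ·
    · · · · · · · · · ·
    · · · · · · · · · ·

Z-buffer (winner per pixel, '.' = empty):
  . . . . . . . . . .
  . . . . . . . . . .
  . . . . . 2 . . . .
  . . . 0 2 2 . . . .
  . . . 2 2 2 . . . .
  . . 0 2 2 2 . . . .
  3 0 0 0 2 2 . . . .
  3 0 0 0 . 2 . . . .
  0 0 0 0 . . . . . .
  . . . . . . . . . .
  . . . . . . . . . .
  . . . . . . . . . .

Final: 0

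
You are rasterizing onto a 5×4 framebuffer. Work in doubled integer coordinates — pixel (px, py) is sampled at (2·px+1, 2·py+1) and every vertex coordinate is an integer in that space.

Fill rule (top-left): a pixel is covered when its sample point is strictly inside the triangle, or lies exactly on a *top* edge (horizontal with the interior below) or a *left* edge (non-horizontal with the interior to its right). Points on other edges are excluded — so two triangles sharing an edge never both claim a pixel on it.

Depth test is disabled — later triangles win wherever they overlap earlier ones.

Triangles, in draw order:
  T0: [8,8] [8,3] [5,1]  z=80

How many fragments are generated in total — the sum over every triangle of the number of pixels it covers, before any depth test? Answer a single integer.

T0:
  2·area = 15  (B↔C swapped to make it positive)
  edge (8, 8)→(5, 1): d=(-3,-7) top-left  bias=+0
  edge (5, 1)→(8, 3): d=(3,2) right/bottom  bias=-1
  edge (8, 3)→(8, 8): d=(0,5) right/bottom  bias=-1
    (2,0)@(5, 1): e=[0,0,15] → ·  [on edge]
    (3,1)@(7, 3): e=[8,2,5] → █
    (4,1)@(9, 3): e=[22,-2,-5] → ·
    (3,2)@(7, 5): e=[2,8,5] → █
    (4,2)@(9, 5): e=[16,4,-5] → ·
    (3,3)@(7, 7): e=[-4,14,5] → ·
  covered (2 px):
    · · · · ·
    · · · █ ·
    · · · █ ·
    · · · · ·

Final: 2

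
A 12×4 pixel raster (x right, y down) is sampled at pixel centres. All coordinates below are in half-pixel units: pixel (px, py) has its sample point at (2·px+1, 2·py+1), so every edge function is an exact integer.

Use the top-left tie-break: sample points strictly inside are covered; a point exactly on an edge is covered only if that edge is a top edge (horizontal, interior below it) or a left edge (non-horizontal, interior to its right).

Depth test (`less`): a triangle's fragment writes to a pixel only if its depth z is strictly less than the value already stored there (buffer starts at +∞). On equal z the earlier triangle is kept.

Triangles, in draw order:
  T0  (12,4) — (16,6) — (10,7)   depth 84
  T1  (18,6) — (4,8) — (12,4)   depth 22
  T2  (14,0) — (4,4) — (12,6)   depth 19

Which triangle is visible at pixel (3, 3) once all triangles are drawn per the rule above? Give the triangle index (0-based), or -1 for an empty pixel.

T0:
  2·area = 16
  edge (12, 4)→(16, 6): d=(4,2) right/bottom  bias=-1
  edge (16, 6)→(10, 7): d=(-6,1) right/bottom  bias=-1
  edge (10, 7)→(12, 4): d=(2,-3) top-left  bias=+0
    (6,2)@(13, 5): e=[2,9,5] → █
    (7,2)@(15, 5): e=[-2,7,11] → ·
    (6,3)@(13, 7): e=[10,-3,9] → ·
  covered (1 px):
    · · · · · · · · · · · ·
    · · · · · · · · · · · ·
    · · · · · · █ · · · · ·
    · · · · · · · · · · · ·
T1:
  2·area = 40
  edge (18, 6)→(4, 8): d=(-14,2) right/bottom  bias=-1
  edge (4, 8)→(12, 4): d=(8,-4) top-left  bias=+0
  edge (12, 4)→(18, 6): d=(6,2) right/bottom  bias=-1
    (1,0)@(3, 1): e=[100,-60,0] → ·  [on edge]
    (4,1)@(9, 3): e=[60,-20,0] → ·  [on edge]
    (5,2)@(11, 5): e=[28,4,8] → █
    (6,2)@(13, 5): e=[24,12,4] → █
    (7,2)@(15, 5): e=[20,20,0] → ·  [on edge]
    (3,3)@(7, 7): e=[8,4,28] → █
    (4,3)@(9, 7): e=[4,12,24] → █
    (5,3)@(11, 7): e=[0,20,20] → ·  [on edge]
    (6,3)@(13, 7): e=[-4,28,16] → ·
    (10,3)@(21, 7): e=[-20,60,0] → ·  [on edge]
  covered (4 px):
    · · · · · · · · · · · ·
    · · · · · · · · · · · ·
    · · · · · █ █ · · · · ·
    · · · █ █ · · · · · · ·
T2:
  2·area = 52  (B↔C swapped to make it positive)
  edge (14, 0)→(12, 6): d=(-2,6) right/bottom  bias=-1
  edge (12, 6)→(4, 4): d=(-8,-2) top-left  bias=+0
  edge (4, 4)→(14, 0): d=(10,-4) top-left  bias=+0
    (6,0)@(13, 1): e=[4,42,6] → █
    (7,0)@(15, 1): e=[-8,46,14] → ·
    (3,1)@(7, 3): e=[36,14,2] → █
    (4,1)@(9, 3): e=[24,18,10] → █
    (5,1)@(11, 3): e=[12,22,18] → █
    (6,1)@(13, 3): e=[0,26,26] → ·  [on edge]
    (3,2)@(7, 5): e=[32,-2,22] → ·
    (4,2)@(9, 5): e=[20,2,30] → █
    (6,2)@(13, 5): e=[-4,10,46] → ·
    (4,3)@(9, 7): e=[16,-14,50] → ·
    (5,3)@(11, 7): e=[4,-10,58] → ·
  covered (6 px):
    · · · · · · █ · · · · ·
    · · · █ █ █ · · · · · ·
    · · · · █ █ · · · · · ·
    · · · · · · · · · · · ·

Z-buffer (winner per pixel, '.' = empty):
  . . . . . . 2 . . . . .
  . . . 2 2 2 . . . . . .
  . . . . 2 2 1 . . . . .
  . . . 1 1 . . . . . . .

Result: 1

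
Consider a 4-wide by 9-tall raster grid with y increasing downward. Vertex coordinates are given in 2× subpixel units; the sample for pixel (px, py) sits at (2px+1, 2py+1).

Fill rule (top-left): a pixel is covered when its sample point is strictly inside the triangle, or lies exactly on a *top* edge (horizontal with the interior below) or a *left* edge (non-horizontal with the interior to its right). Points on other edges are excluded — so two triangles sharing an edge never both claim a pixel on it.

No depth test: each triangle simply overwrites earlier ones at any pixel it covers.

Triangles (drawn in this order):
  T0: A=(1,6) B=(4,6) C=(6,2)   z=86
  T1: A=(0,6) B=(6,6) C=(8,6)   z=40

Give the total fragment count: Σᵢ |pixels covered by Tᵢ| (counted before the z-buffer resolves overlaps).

T0:
  2·area = 12  (B↔C swapped to make it positive)
  edge (1, 6)→(6, 2): d=(5,-4) top-left  bias=+0
  edge (6, 2)→(4, 6): d=(-2,4) right/bottom  bias=-1
  edge (4, 6)→(1, 6): d=(-3,0) right/bottom  bias=-1
    (2,1)@(5, 3): e=[1,2,9] → █
    (3,1)@(7, 3): e=[9,-6,9] → ·
    (1,2)@(3, 5): e=[3,6,3] → █
    (2,2)@(5, 5): e=[11,-2,3] → ·
    (1,3)@(3, 7): e=[13,2,-3] → ·
  covered (2 px):
    · · · ·
    · · █ ·
    · █ · ·
    · · · ·
    · · · ·
    · · · ·
    · · · ·
    · · · ·
    · · · ·
T1:
  degenerate (2·area = 0) — covers nothing

Answer: 2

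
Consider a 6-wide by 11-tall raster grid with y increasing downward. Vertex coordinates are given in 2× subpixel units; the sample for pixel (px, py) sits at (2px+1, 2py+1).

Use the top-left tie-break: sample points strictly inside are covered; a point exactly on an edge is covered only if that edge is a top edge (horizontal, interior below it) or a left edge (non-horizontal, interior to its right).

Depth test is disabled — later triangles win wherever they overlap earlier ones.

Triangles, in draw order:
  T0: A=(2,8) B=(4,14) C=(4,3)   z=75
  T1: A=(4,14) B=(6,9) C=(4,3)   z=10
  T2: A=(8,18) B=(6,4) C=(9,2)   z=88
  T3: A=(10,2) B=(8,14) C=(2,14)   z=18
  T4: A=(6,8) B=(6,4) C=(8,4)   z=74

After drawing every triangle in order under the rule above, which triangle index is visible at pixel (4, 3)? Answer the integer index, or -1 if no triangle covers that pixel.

T0:
  2·area = 22  (B↔C swapped to make it positive)
  edge (2, 8)→(4, 3): d=(2,-5) top-left  bias=+0
  edge (4, 3)→(4, 14): d=(0,11) right/bottom  bias=-1
  edge (4, 14)→(2, 8): d=(-2,-6) top-left  bias=+0
    (0,2)@(1, 5): e=[-11,33,0] → .  [on edge]
    (1,3)@(3, 7): e=[3,11,8] → X
    (2,3)@(5, 7): e=[13,-11,20] → .
    (1,4)@(3, 9): e=[7,11,4] → X
    (2,4)@(5, 9): e=[17,-11,16] → .
    (1,5)@(3, 11): e=[11,11,0] → X  [on edge]
    (2,5)@(5, 11): e=[21,-11,12] → .
    (1,6)@(3, 13): e=[15,11,-4] → .
    (2,8)@(5, 17): e=[33,-11,0] → .  [on edge]
  covered (3 px):
    . . . . . .
    . . . . . .
    . . . . . .
    . X . . . .
    . X . . . .
    . X . . . .
    . . . . . .
    . . . . . .
    . . . . . .
    . . . . . .
    . . . . . .
T1:
  2·area = 22  (B↔C swapped to make it positive)
  edge (4, 14)→(4, 3): d=(0,-11) top-left  bias=+0
  edge (4, 3)→(6, 9): d=(2,6) right/bottom  bias=-1
  edge (6, 9)→(4, 14): d=(-2,5) right/bottom  bias=-1
    (2,3)@(5, 7): e=[11,2,9] → X
    (3,3)@(7, 7): e=[33,-10,-1] → .
    (2,4)@(5, 9): e=[11,6,5] → X
    (3,4)@(7, 9): e=[33,-6,-5] → .
    (2,5)@(5, 11): e=[11,10,1] → X
    (3,5)@(7, 11): e=[33,-2,-9] → .
    (2,6)@(5, 13): e=[11,14,-3] → .
  covered (3 px):
    . . . . . .
    . . . . . .
    . . . . . .
    . . X . . .
    . . X . . .
    . . X . . .
    . . . . . .
    . . . . . .
    . . . . . .
    . . . . . .
    . . . . . .
T2:
  2·area = 46
  edge (8, 18)→(6, 4): d=(-2,-14) top-left  bias=+0
  edge (6, 4)→(9, 2): d=(3,-2) top-left  bias=+0
  edge (9, 2)→(8, 18): d=(-1,16) right/bottom  bias=-1
    (3,2)@(7, 5): e=[12,5,29] → X
    (4,2)@(9, 5): e=[40,9,-3] → .
    (3,3)@(7, 7): e=[8,11,27] → X
    (4,3)@(9, 7): e=[36,15,-5] → .
    (3,4)@(7, 9): e=[4,17,25] → X
    (4,4)@(9, 9): e=[32,21,-7] → .
    (3,5)@(7, 11): e=[0,23,23] → X  [on edge]
    (4,5)@(9, 11): e=[28,27,-9] → .
    (3,6)@(7, 13): e=[-4,29,21] → .
  covered (4 px):
    . . . . . .
    . . . . . .
    . . . X . .
    . . . X . .
    . . . X . .
    . . . X . .
    . . . . . .
    . . . . . .
    . . . . . .
    . . . . . .
    . . . . . .
T3:
  2·area = 72
  edge (10, 2)→(8, 14): d=(-2,12) right/bottom  bias=-1
  edge (8, 14)→(2, 14): d=(-6,0) right/bottom  bias=-1
  edge (2, 14)→(10, 2): d=(8,-12) top-left  bias=+0
    (4,2)@(9, 5): e=[6,54,12] → X
    (5,2)@(11, 5): e=[-18,54,36] → .
    (3,3)@(7, 7): e=[26,42,4] → X
    (5,3)@(11, 7): e=[-22,42,52] → .
    (3,4)@(7, 9): e=[22,30,20] → X
    (4,4)@(9, 9): e=[-2,30,44] → .
    (2,5)@(5, 11): e=[42,18,12] → X
    (4,5)@(9, 11): e=[-6,18,60] → .
    (1,6)@(3, 13): e=[62,6,4] → X
    (4,6)@(9, 13): e=[-10,6,76] → .
    (1,7)@(3, 15): e=[58,-6,20] → .
    (2,7)@(5, 15): e=[34,-6,44] → .
  covered (9 px):
    . . . . . .
    . . . . . .
    . . . . X .
    . . . X X .
    . . . X . .
    . . X X . .
    . X X X . .
    . . . . . .
    . . . . . .
    . . . . . .
    . . . . . .
T4:
  2·area = 8
  edge (6, 8)→(6, 4): d=(0,-4) top-left  bias=+0
  edge (6, 4)→(8, 4): d=(2,0) top-left  bias=+0
  edge (8, 4)→(6, 8): d=(-2,4) right/bottom  bias=-1
    (3,2)@(7, 5): e=[4,2,2] → X
    (4,2)@(9, 5): e=[12,2,-6] → .
    (3,3)@(7, 7): e=[4,6,-2] → .
  covered (1 px):
    . . . . . .
    . . . . . .
    . . . X . .
    . . . . . .
    . . . . . .
    . . . . . .
    . . . . . .
    . . . . . .
    . . . . . .
    . . . . . .
    . . . . . .

Z-buffer (winner per pixel, '.' = empty):
  . . . . . .
  . . . . . .
  . . . 4 3 .
  . 0 1 3 3 .
  . 0 1 3 . .
  . 0 3 3 . .
  . 3 3 3 . .
  . . . . . .
  . . . . . .
  . . . . . .
  . . . . . .

Final: 3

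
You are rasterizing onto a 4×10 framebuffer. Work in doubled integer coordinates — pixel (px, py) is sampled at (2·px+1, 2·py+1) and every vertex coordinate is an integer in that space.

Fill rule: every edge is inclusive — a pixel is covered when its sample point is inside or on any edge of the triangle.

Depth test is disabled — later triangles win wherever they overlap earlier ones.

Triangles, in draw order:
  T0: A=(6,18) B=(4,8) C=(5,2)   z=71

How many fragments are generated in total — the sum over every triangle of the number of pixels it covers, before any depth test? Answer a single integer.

T0:
  2·area = 22
  edge (6, 18)→(4, 8): d=(-2,-10) inclusive
  edge (4, 8)→(5, 2): d=(1,-6) inclusive
  edge (5, 2)→(6, 18): d=(1,16) inclusive
    (1,1)@(3, 3): e=[0,-11,33] → ·  [on edge]
    (2,1)@(5, 3): e=[20,1,1] → #
    (3,1)@(7, 3): e=[40,13,-31] → ·
    (2,2)@(5, 5): e=[16,3,3] → #
    (3,2)@(7, 5): e=[36,15,-29] → ·
    (2,3)@(5, 7): e=[12,5,5] → #
    (3,3)@(7, 7): e=[32,17,-27] → ·
    (2,4)@(5, 9): e=[8,7,7] → #
    (3,4)@(7, 9): e=[28,19,-25] → ·
    (2,5)@(5, 11): e=[4,9,9] → #
    (3,5)@(7, 11): e=[24,21,-23] → ·
    (2,6)@(5, 13): e=[0,11,11] → #  [on edge]
  covered (6 px):
    · · · ·
    · · # ·
    · · # ·
    · · # ·
    · · # ·
    · · # ·
    · · # ·
    · · · ·
    · · · ·
    · · · ·

Answer: 6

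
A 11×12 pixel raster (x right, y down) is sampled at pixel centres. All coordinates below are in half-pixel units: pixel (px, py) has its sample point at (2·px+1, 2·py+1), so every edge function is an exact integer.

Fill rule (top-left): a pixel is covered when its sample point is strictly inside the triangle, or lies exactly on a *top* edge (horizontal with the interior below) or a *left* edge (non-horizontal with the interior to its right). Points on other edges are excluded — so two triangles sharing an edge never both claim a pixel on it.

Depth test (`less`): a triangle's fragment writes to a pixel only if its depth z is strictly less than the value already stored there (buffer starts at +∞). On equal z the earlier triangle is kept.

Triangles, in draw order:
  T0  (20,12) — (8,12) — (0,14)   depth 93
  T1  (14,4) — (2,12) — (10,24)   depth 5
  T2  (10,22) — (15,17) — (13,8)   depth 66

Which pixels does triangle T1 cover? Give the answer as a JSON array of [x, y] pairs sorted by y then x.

T0:
  2·area = 24  (B↔C swapped to make it positive)
  edge (20, 12)→(0, 14): d=(-20,2) right/bottom  bias=-1
  edge (0, 14)→(8, 12): d=(8,-2) top-left  bias=+0
  edge (8, 12)→(20, 12): d=(12,0) top-left  bias=+0
    (2,6)@(5, 13): e=[10,2,12] → X
    (3,6)@(7, 13): e=[6,6,12] → X
    (4,6)@(9, 13): e=[2,10,12] → X
    (5,6)@(11, 13): e=[-2,14,12] → .
    (2,7)@(5, 15): e=[-30,18,36] → .
    (3,7)@(7, 15): e=[-34,22,36] → .
    (4,7)@(9, 15): e=[-38,26,36] → .
  covered (3 px):
    . . . . . . . . . . .
    . . . . . . . . . . .
    . . . . . . . . . . .
    . . . . . . . . . . .
    . . . . . . . . . . .
    . . . . . . . . . . .
    . . X X X . . . . . .
    . . . . . . . . . . .
    . . . . . . . . . . .
    . . . . . . . . . . .
    . . . . . . . . . . .
    . . . . . . . . . . .
T1:
  2·area = 208  (B↔C swapped to make it positive)
  edge (14, 4)→(10, 24): d=(-4,20) right/bottom  bias=-1
  edge (10, 24)→(2, 12): d=(-8,-12) top-left  bias=+0
  edge (2, 12)→(14, 4): d=(12,-8) top-left  bias=+0
    (6,2)@(13, 5): e=[16,188,4] → X
    (7,2)@(15, 5): e=[-24,212,20] → .
    (5,3)@(11, 7): e=[48,148,12] → X
    (7,3)@(15, 7): e=[-32,196,44] → .
    (3,4)@(7, 9): e=[120,84,4] → X
    (4,4)@(9, 9): e=[80,108,20] → X
    (6,4)@(13, 9): e=[0,156,52] → .  [on edge]
    (2,5)@(5, 11): e=[152,44,12] → X
    (6,5)@(13, 11): e=[-8,140,76] → .
    (1,6)@(3, 13): e=[184,4,20] → X
    (6,6)@(13, 13): e=[-16,124,100] → .
    (1,7)@(3, 15): e=[176,-12,44] → .
    (5,9)@(11, 19): e=[0,52,156] → .  [on edge]
  covered (25 px):
    . . . . . . . . . . .
    . . . . . . . . . . .
    . . . . . . X . . . .
    . . . . . X X . . . .
    . . . X X X . . . . .
    . . X X X X . . . . .
    . X X X X X . . . . .
    . . X X X X . . . . .
    . . . X X X . . . . .
    . . . X X . . . . . .
    . . . . X . . . . . .
    . . . . . . . . . . .
T2:
  2·area = 55  (B↔C swapped to make it positive)
  edge (10, 22)→(13, 8): d=(3,-14) top-left  bias=+0
  edge (13, 8)→(15, 17): d=(2,9) right/bottom  bias=-1
  edge (15, 17)→(10, 22): d=(-5,5) right/bottom  bias=-1
    (6,4)@(13, 9): e=[3,2,50] → X
    (7,4)@(15, 9): e=[31,-16,40] → .
    (6,5)@(13, 11): e=[9,6,40] → X
    (7,5)@(15, 11): e=[37,-12,30] → .
    (10,5)@(21, 11): e=[121,-66,0] → .  [on edge]
    (6,6)@(13, 13): e=[15,10,30] → X
    (7,6)@(15, 13): e=[43,-8,20] → .
    (9,6)@(19, 13): e=[99,-44,0] → .  [on edge]
    (6,7)@(13, 15): e=[21,14,20] → X
    (7,7)@(15, 15): e=[49,-4,10] → .
    (8,7)@(17, 15): e=[77,-22,0] → .  [on edge]
    (6,8)@(13, 17): e=[27,18,10] → X
    (7,8)@(15, 17): e=[55,0,0] → .  [on edge]
    (6,9)@(13, 19): e=[33,22,0] → .  [on edge]
    (5,10)@(11, 21): e=[11,44,0] → .  [on edge]
    (4,11)@(9, 23): e=[-11,66,0] → .  [on edge]
  covered (6 px):
    . . . . . . . . . . .
    . . . . . . . . . . .
    . . . . . . . . . . .
    . . . . . . . . . . .
    . . . . . . X . . . .
    . . . . . . X . . . .
    . . . . . . X . . . .
    . . . . . . X . . . .
    . . . . . . X . . . .
    . . . . . X . . . . .
    . . . . . . . . . . .
    . . . . . . . . . . .

Answer: [[6,2],[5,3],[6,3],[3,4],[4,4],[5,4],[2,5],[3,5],[4,5],[5,5],[1,6],[2,6],[3,6],[4,6],[5,6],[2,7],[3,7],[4,7],[5,7],[3,8],[4,8],[5,8],[3,9],[4,9],[4,10]]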